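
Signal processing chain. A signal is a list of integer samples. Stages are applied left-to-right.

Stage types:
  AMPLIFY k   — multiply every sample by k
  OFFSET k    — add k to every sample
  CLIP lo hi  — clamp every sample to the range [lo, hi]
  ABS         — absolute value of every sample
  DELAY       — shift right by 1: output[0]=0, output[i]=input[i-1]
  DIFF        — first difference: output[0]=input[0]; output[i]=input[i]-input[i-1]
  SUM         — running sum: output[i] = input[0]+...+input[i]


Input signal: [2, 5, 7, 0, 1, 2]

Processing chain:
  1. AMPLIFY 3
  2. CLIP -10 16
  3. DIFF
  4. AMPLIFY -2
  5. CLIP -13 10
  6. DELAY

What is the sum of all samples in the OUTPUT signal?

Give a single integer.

Input: [2, 5, 7, 0, 1, 2]
Stage 1 (AMPLIFY 3): 2*3=6, 5*3=15, 7*3=21, 0*3=0, 1*3=3, 2*3=6 -> [6, 15, 21, 0, 3, 6]
Stage 2 (CLIP -10 16): clip(6,-10,16)=6, clip(15,-10,16)=15, clip(21,-10,16)=16, clip(0,-10,16)=0, clip(3,-10,16)=3, clip(6,-10,16)=6 -> [6, 15, 16, 0, 3, 6]
Stage 3 (DIFF): s[0]=6, 15-6=9, 16-15=1, 0-16=-16, 3-0=3, 6-3=3 -> [6, 9, 1, -16, 3, 3]
Stage 4 (AMPLIFY -2): 6*-2=-12, 9*-2=-18, 1*-2=-2, -16*-2=32, 3*-2=-6, 3*-2=-6 -> [-12, -18, -2, 32, -6, -6]
Stage 5 (CLIP -13 10): clip(-12,-13,10)=-12, clip(-18,-13,10)=-13, clip(-2,-13,10)=-2, clip(32,-13,10)=10, clip(-6,-13,10)=-6, clip(-6,-13,10)=-6 -> [-12, -13, -2, 10, -6, -6]
Stage 6 (DELAY): [0, -12, -13, -2, 10, -6] = [0, -12, -13, -2, 10, -6] -> [0, -12, -13, -2, 10, -6]
Output sum: -23

Answer: -23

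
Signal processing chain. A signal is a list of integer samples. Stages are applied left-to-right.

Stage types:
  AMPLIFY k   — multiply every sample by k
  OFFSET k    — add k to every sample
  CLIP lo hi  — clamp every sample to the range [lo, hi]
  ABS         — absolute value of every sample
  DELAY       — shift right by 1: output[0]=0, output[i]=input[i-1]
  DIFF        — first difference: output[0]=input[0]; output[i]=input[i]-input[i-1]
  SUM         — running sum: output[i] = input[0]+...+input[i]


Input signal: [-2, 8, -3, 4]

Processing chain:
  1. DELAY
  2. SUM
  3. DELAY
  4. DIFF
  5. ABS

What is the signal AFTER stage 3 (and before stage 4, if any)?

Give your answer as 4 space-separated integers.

Answer: 0 0 -2 6

Derivation:
Input: [-2, 8, -3, 4]
Stage 1 (DELAY): [0, -2, 8, -3] = [0, -2, 8, -3] -> [0, -2, 8, -3]
Stage 2 (SUM): sum[0..0]=0, sum[0..1]=-2, sum[0..2]=6, sum[0..3]=3 -> [0, -2, 6, 3]
Stage 3 (DELAY): [0, 0, -2, 6] = [0, 0, -2, 6] -> [0, 0, -2, 6]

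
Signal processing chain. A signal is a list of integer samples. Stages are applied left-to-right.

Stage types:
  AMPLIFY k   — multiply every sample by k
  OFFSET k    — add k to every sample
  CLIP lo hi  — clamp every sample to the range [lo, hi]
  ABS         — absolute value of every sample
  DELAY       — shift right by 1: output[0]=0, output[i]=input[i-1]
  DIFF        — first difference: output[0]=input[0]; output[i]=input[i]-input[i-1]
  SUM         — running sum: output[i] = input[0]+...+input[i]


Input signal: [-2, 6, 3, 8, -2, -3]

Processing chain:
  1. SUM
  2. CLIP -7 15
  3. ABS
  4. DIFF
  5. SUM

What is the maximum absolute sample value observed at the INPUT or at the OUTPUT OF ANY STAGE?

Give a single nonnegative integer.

Input: [-2, 6, 3, 8, -2, -3] (max |s|=8)
Stage 1 (SUM): sum[0..0]=-2, sum[0..1]=4, sum[0..2]=7, sum[0..3]=15, sum[0..4]=13, sum[0..5]=10 -> [-2, 4, 7, 15, 13, 10] (max |s|=15)
Stage 2 (CLIP -7 15): clip(-2,-7,15)=-2, clip(4,-7,15)=4, clip(7,-7,15)=7, clip(15,-7,15)=15, clip(13,-7,15)=13, clip(10,-7,15)=10 -> [-2, 4, 7, 15, 13, 10] (max |s|=15)
Stage 3 (ABS): |-2|=2, |4|=4, |7|=7, |15|=15, |13|=13, |10|=10 -> [2, 4, 7, 15, 13, 10] (max |s|=15)
Stage 4 (DIFF): s[0]=2, 4-2=2, 7-4=3, 15-7=8, 13-15=-2, 10-13=-3 -> [2, 2, 3, 8, -2, -3] (max |s|=8)
Stage 5 (SUM): sum[0..0]=2, sum[0..1]=4, sum[0..2]=7, sum[0..3]=15, sum[0..4]=13, sum[0..5]=10 -> [2, 4, 7, 15, 13, 10] (max |s|=15)
Overall max amplitude: 15

Answer: 15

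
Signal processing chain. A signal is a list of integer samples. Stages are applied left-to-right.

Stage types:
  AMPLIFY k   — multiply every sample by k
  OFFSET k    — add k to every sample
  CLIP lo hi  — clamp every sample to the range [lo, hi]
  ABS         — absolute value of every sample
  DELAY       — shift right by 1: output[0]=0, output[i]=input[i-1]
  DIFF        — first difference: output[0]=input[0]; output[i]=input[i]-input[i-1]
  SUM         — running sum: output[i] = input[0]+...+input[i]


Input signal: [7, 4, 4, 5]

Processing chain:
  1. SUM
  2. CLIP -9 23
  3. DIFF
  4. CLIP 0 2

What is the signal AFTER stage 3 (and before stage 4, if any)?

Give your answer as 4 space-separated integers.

Answer: 7 4 4 5

Derivation:
Input: [7, 4, 4, 5]
Stage 1 (SUM): sum[0..0]=7, sum[0..1]=11, sum[0..2]=15, sum[0..3]=20 -> [7, 11, 15, 20]
Stage 2 (CLIP -9 23): clip(7,-9,23)=7, clip(11,-9,23)=11, clip(15,-9,23)=15, clip(20,-9,23)=20 -> [7, 11, 15, 20]
Stage 3 (DIFF): s[0]=7, 11-7=4, 15-11=4, 20-15=5 -> [7, 4, 4, 5]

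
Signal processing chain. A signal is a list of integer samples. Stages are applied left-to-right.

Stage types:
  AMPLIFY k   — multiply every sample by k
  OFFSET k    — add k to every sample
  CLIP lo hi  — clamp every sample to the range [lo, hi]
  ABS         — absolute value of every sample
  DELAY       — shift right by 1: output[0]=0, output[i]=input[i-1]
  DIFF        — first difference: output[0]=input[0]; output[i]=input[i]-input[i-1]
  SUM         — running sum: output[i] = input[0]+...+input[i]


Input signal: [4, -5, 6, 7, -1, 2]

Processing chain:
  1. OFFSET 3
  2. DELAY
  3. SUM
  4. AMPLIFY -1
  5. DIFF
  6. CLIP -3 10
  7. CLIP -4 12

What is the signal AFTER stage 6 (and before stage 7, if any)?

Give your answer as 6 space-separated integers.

Answer: 0 -3 2 -3 -3 -2

Derivation:
Input: [4, -5, 6, 7, -1, 2]
Stage 1 (OFFSET 3): 4+3=7, -5+3=-2, 6+3=9, 7+3=10, -1+3=2, 2+3=5 -> [7, -2, 9, 10, 2, 5]
Stage 2 (DELAY): [0, 7, -2, 9, 10, 2] = [0, 7, -2, 9, 10, 2] -> [0, 7, -2, 9, 10, 2]
Stage 3 (SUM): sum[0..0]=0, sum[0..1]=7, sum[0..2]=5, sum[0..3]=14, sum[0..4]=24, sum[0..5]=26 -> [0, 7, 5, 14, 24, 26]
Stage 4 (AMPLIFY -1): 0*-1=0, 7*-1=-7, 5*-1=-5, 14*-1=-14, 24*-1=-24, 26*-1=-26 -> [0, -7, -5, -14, -24, -26]
Stage 5 (DIFF): s[0]=0, -7-0=-7, -5--7=2, -14--5=-9, -24--14=-10, -26--24=-2 -> [0, -7, 2, -9, -10, -2]
Stage 6 (CLIP -3 10): clip(0,-3,10)=0, clip(-7,-3,10)=-3, clip(2,-3,10)=2, clip(-9,-3,10)=-3, clip(-10,-3,10)=-3, clip(-2,-3,10)=-2 -> [0, -3, 2, -3, -3, -2]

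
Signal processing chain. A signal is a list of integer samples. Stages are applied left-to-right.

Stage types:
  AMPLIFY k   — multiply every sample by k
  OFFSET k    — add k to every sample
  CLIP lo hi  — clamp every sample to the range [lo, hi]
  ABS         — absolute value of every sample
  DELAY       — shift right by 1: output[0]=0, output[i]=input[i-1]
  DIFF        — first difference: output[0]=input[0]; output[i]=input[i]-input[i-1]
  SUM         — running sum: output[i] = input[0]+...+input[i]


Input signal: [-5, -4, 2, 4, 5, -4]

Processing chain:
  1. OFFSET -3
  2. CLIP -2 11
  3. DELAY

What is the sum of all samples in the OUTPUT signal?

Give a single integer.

Input: [-5, -4, 2, 4, 5, -4]
Stage 1 (OFFSET -3): -5+-3=-8, -4+-3=-7, 2+-3=-1, 4+-3=1, 5+-3=2, -4+-3=-7 -> [-8, -7, -1, 1, 2, -7]
Stage 2 (CLIP -2 11): clip(-8,-2,11)=-2, clip(-7,-2,11)=-2, clip(-1,-2,11)=-1, clip(1,-2,11)=1, clip(2,-2,11)=2, clip(-7,-2,11)=-2 -> [-2, -2, -1, 1, 2, -2]
Stage 3 (DELAY): [0, -2, -2, -1, 1, 2] = [0, -2, -2, -1, 1, 2] -> [0, -2, -2, -1, 1, 2]
Output sum: -2

Answer: -2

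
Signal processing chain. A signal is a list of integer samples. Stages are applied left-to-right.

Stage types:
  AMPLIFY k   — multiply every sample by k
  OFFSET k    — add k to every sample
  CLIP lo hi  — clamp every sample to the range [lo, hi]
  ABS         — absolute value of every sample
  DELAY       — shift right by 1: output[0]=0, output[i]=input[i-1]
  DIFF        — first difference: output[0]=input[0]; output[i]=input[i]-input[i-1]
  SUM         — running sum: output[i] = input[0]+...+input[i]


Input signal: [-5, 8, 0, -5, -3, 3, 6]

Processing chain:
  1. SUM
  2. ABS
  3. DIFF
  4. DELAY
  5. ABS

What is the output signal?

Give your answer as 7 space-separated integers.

Input: [-5, 8, 0, -5, -3, 3, 6]
Stage 1 (SUM): sum[0..0]=-5, sum[0..1]=3, sum[0..2]=3, sum[0..3]=-2, sum[0..4]=-5, sum[0..5]=-2, sum[0..6]=4 -> [-5, 3, 3, -2, -5, -2, 4]
Stage 2 (ABS): |-5|=5, |3|=3, |3|=3, |-2|=2, |-5|=5, |-2|=2, |4|=4 -> [5, 3, 3, 2, 5, 2, 4]
Stage 3 (DIFF): s[0]=5, 3-5=-2, 3-3=0, 2-3=-1, 5-2=3, 2-5=-3, 4-2=2 -> [5, -2, 0, -1, 3, -3, 2]
Stage 4 (DELAY): [0, 5, -2, 0, -1, 3, -3] = [0, 5, -2, 0, -1, 3, -3] -> [0, 5, -2, 0, -1, 3, -3]
Stage 5 (ABS): |0|=0, |5|=5, |-2|=2, |0|=0, |-1|=1, |3|=3, |-3|=3 -> [0, 5, 2, 0, 1, 3, 3]

Answer: 0 5 2 0 1 3 3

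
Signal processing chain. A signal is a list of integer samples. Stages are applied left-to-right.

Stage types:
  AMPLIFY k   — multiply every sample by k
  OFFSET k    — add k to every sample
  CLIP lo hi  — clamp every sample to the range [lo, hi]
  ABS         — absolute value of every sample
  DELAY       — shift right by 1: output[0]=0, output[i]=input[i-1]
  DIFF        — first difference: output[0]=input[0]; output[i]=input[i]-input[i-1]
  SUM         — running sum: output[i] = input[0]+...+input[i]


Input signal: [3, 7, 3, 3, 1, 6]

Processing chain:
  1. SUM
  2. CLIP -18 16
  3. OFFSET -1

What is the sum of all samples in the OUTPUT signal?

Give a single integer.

Answer: 68

Derivation:
Input: [3, 7, 3, 3, 1, 6]
Stage 1 (SUM): sum[0..0]=3, sum[0..1]=10, sum[0..2]=13, sum[0..3]=16, sum[0..4]=17, sum[0..5]=23 -> [3, 10, 13, 16, 17, 23]
Stage 2 (CLIP -18 16): clip(3,-18,16)=3, clip(10,-18,16)=10, clip(13,-18,16)=13, clip(16,-18,16)=16, clip(17,-18,16)=16, clip(23,-18,16)=16 -> [3, 10, 13, 16, 16, 16]
Stage 3 (OFFSET -1): 3+-1=2, 10+-1=9, 13+-1=12, 16+-1=15, 16+-1=15, 16+-1=15 -> [2, 9, 12, 15, 15, 15]
Output sum: 68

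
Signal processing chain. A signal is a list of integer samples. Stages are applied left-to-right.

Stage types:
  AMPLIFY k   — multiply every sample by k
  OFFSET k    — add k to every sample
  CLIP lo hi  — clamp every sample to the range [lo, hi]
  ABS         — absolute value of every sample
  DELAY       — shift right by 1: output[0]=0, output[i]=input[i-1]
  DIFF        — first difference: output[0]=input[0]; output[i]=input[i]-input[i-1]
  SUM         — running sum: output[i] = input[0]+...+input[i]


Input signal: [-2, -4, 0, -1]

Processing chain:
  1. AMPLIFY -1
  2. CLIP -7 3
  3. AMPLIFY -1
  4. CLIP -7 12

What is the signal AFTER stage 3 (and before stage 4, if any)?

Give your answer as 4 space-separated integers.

Input: [-2, -4, 0, -1]
Stage 1 (AMPLIFY -1): -2*-1=2, -4*-1=4, 0*-1=0, -1*-1=1 -> [2, 4, 0, 1]
Stage 2 (CLIP -7 3): clip(2,-7,3)=2, clip(4,-7,3)=3, clip(0,-7,3)=0, clip(1,-7,3)=1 -> [2, 3, 0, 1]
Stage 3 (AMPLIFY -1): 2*-1=-2, 3*-1=-3, 0*-1=0, 1*-1=-1 -> [-2, -3, 0, -1]

Answer: -2 -3 0 -1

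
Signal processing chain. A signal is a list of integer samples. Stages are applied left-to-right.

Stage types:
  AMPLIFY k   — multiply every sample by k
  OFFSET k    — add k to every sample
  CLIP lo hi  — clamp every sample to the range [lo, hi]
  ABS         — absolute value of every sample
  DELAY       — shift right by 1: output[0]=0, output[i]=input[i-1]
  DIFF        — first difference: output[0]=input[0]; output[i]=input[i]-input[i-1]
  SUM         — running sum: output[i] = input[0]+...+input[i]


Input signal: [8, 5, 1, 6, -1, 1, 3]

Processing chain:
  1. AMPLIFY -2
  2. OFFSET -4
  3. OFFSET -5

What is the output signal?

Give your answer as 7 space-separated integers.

Input: [8, 5, 1, 6, -1, 1, 3]
Stage 1 (AMPLIFY -2): 8*-2=-16, 5*-2=-10, 1*-2=-2, 6*-2=-12, -1*-2=2, 1*-2=-2, 3*-2=-6 -> [-16, -10, -2, -12, 2, -2, -6]
Stage 2 (OFFSET -4): -16+-4=-20, -10+-4=-14, -2+-4=-6, -12+-4=-16, 2+-4=-2, -2+-4=-6, -6+-4=-10 -> [-20, -14, -6, -16, -2, -6, -10]
Stage 3 (OFFSET -5): -20+-5=-25, -14+-5=-19, -6+-5=-11, -16+-5=-21, -2+-5=-7, -6+-5=-11, -10+-5=-15 -> [-25, -19, -11, -21, -7, -11, -15]

Answer: -25 -19 -11 -21 -7 -11 -15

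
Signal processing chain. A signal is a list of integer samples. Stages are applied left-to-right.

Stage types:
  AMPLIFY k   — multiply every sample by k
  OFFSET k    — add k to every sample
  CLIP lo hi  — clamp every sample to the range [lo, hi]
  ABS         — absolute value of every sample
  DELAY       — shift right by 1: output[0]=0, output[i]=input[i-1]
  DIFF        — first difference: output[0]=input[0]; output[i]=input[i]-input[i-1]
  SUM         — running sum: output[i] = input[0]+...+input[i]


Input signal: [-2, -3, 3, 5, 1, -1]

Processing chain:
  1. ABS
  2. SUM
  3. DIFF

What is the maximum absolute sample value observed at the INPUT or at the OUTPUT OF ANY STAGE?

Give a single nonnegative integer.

Answer: 15

Derivation:
Input: [-2, -3, 3, 5, 1, -1] (max |s|=5)
Stage 1 (ABS): |-2|=2, |-3|=3, |3|=3, |5|=5, |1|=1, |-1|=1 -> [2, 3, 3, 5, 1, 1] (max |s|=5)
Stage 2 (SUM): sum[0..0]=2, sum[0..1]=5, sum[0..2]=8, sum[0..3]=13, sum[0..4]=14, sum[0..5]=15 -> [2, 5, 8, 13, 14, 15] (max |s|=15)
Stage 3 (DIFF): s[0]=2, 5-2=3, 8-5=3, 13-8=5, 14-13=1, 15-14=1 -> [2, 3, 3, 5, 1, 1] (max |s|=5)
Overall max amplitude: 15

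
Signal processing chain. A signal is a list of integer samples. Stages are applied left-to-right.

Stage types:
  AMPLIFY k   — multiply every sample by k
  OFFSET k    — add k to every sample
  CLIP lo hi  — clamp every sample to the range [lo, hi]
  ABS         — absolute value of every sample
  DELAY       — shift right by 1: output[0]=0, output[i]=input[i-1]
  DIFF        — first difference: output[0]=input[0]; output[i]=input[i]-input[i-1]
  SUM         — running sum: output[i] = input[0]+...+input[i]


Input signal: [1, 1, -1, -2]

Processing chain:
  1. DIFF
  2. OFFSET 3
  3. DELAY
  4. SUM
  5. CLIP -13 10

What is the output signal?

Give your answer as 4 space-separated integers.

Answer: 0 4 7 8

Derivation:
Input: [1, 1, -1, -2]
Stage 1 (DIFF): s[0]=1, 1-1=0, -1-1=-2, -2--1=-1 -> [1, 0, -2, -1]
Stage 2 (OFFSET 3): 1+3=4, 0+3=3, -2+3=1, -1+3=2 -> [4, 3, 1, 2]
Stage 3 (DELAY): [0, 4, 3, 1] = [0, 4, 3, 1] -> [0, 4, 3, 1]
Stage 4 (SUM): sum[0..0]=0, sum[0..1]=4, sum[0..2]=7, sum[0..3]=8 -> [0, 4, 7, 8]
Stage 5 (CLIP -13 10): clip(0,-13,10)=0, clip(4,-13,10)=4, clip(7,-13,10)=7, clip(8,-13,10)=8 -> [0, 4, 7, 8]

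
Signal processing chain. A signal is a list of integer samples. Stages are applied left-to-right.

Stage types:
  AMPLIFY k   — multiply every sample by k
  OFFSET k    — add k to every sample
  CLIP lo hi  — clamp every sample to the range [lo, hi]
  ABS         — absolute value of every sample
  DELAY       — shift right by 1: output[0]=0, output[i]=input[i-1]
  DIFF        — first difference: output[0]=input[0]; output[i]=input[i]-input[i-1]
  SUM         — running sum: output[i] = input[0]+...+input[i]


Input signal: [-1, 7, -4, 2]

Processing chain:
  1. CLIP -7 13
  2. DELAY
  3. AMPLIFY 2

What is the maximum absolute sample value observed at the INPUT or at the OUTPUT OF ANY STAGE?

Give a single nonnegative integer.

Answer: 14

Derivation:
Input: [-1, 7, -4, 2] (max |s|=7)
Stage 1 (CLIP -7 13): clip(-1,-7,13)=-1, clip(7,-7,13)=7, clip(-4,-7,13)=-4, clip(2,-7,13)=2 -> [-1, 7, -4, 2] (max |s|=7)
Stage 2 (DELAY): [0, -1, 7, -4] = [0, -1, 7, -4] -> [0, -1, 7, -4] (max |s|=7)
Stage 3 (AMPLIFY 2): 0*2=0, -1*2=-2, 7*2=14, -4*2=-8 -> [0, -2, 14, -8] (max |s|=14)
Overall max amplitude: 14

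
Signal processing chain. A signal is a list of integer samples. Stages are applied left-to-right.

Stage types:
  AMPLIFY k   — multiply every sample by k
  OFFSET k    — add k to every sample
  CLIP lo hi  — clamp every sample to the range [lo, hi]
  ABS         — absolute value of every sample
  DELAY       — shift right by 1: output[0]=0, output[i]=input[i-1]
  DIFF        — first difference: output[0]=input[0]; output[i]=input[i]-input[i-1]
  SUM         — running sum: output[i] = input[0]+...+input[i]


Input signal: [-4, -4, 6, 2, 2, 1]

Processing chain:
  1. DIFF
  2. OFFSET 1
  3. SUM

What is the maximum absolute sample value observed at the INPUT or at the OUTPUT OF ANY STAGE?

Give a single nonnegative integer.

Answer: 11

Derivation:
Input: [-4, -4, 6, 2, 2, 1] (max |s|=6)
Stage 1 (DIFF): s[0]=-4, -4--4=0, 6--4=10, 2-6=-4, 2-2=0, 1-2=-1 -> [-4, 0, 10, -4, 0, -1] (max |s|=10)
Stage 2 (OFFSET 1): -4+1=-3, 0+1=1, 10+1=11, -4+1=-3, 0+1=1, -1+1=0 -> [-3, 1, 11, -3, 1, 0] (max |s|=11)
Stage 3 (SUM): sum[0..0]=-3, sum[0..1]=-2, sum[0..2]=9, sum[0..3]=6, sum[0..4]=7, sum[0..5]=7 -> [-3, -2, 9, 6, 7, 7] (max |s|=9)
Overall max amplitude: 11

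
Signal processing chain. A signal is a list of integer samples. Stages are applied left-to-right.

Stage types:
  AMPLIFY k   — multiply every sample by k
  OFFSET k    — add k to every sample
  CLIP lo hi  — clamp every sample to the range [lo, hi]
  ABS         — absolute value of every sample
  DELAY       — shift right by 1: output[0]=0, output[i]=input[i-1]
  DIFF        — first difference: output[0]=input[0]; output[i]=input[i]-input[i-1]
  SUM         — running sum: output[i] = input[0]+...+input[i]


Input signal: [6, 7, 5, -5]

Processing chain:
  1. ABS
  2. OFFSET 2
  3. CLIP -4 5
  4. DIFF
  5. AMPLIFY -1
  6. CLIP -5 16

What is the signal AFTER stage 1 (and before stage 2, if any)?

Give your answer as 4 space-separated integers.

Answer: 6 7 5 5

Derivation:
Input: [6, 7, 5, -5]
Stage 1 (ABS): |6|=6, |7|=7, |5|=5, |-5|=5 -> [6, 7, 5, 5]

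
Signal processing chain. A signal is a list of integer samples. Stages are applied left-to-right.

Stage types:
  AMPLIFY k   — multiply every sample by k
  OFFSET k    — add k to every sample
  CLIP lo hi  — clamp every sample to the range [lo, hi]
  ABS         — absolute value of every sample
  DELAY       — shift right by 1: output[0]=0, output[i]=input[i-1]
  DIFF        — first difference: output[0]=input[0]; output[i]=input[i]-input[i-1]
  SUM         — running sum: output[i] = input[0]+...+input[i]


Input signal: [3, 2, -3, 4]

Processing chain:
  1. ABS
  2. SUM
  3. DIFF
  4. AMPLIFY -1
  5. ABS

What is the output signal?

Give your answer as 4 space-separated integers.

Answer: 3 2 3 4

Derivation:
Input: [3, 2, -3, 4]
Stage 1 (ABS): |3|=3, |2|=2, |-3|=3, |4|=4 -> [3, 2, 3, 4]
Stage 2 (SUM): sum[0..0]=3, sum[0..1]=5, sum[0..2]=8, sum[0..3]=12 -> [3, 5, 8, 12]
Stage 3 (DIFF): s[0]=3, 5-3=2, 8-5=3, 12-8=4 -> [3, 2, 3, 4]
Stage 4 (AMPLIFY -1): 3*-1=-3, 2*-1=-2, 3*-1=-3, 4*-1=-4 -> [-3, -2, -3, -4]
Stage 5 (ABS): |-3|=3, |-2|=2, |-3|=3, |-4|=4 -> [3, 2, 3, 4]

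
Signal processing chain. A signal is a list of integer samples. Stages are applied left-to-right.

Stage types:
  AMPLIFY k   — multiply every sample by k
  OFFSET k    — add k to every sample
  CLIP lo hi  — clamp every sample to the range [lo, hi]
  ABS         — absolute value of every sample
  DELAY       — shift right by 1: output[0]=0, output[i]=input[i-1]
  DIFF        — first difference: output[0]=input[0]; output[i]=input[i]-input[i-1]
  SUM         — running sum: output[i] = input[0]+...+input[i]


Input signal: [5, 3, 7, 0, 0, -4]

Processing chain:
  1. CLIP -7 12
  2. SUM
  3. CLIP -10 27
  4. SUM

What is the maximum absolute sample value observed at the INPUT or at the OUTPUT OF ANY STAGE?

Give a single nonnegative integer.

Answer: 69

Derivation:
Input: [5, 3, 7, 0, 0, -4] (max |s|=7)
Stage 1 (CLIP -7 12): clip(5,-7,12)=5, clip(3,-7,12)=3, clip(7,-7,12)=7, clip(0,-7,12)=0, clip(0,-7,12)=0, clip(-4,-7,12)=-4 -> [5, 3, 7, 0, 0, -4] (max |s|=7)
Stage 2 (SUM): sum[0..0]=5, sum[0..1]=8, sum[0..2]=15, sum[0..3]=15, sum[0..4]=15, sum[0..5]=11 -> [5, 8, 15, 15, 15, 11] (max |s|=15)
Stage 3 (CLIP -10 27): clip(5,-10,27)=5, clip(8,-10,27)=8, clip(15,-10,27)=15, clip(15,-10,27)=15, clip(15,-10,27)=15, clip(11,-10,27)=11 -> [5, 8, 15, 15, 15, 11] (max |s|=15)
Stage 4 (SUM): sum[0..0]=5, sum[0..1]=13, sum[0..2]=28, sum[0..3]=43, sum[0..4]=58, sum[0..5]=69 -> [5, 13, 28, 43, 58, 69] (max |s|=69)
Overall max amplitude: 69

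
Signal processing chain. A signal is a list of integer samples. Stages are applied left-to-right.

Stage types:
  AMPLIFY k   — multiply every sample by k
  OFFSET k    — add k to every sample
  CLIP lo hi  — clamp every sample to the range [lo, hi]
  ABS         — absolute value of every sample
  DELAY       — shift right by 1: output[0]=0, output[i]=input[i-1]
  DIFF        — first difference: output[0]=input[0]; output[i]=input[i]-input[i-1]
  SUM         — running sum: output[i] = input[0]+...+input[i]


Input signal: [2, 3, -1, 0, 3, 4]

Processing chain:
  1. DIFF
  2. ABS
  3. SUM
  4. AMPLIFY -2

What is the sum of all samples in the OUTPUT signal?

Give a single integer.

Input: [2, 3, -1, 0, 3, 4]
Stage 1 (DIFF): s[0]=2, 3-2=1, -1-3=-4, 0--1=1, 3-0=3, 4-3=1 -> [2, 1, -4, 1, 3, 1]
Stage 2 (ABS): |2|=2, |1|=1, |-4|=4, |1|=1, |3|=3, |1|=1 -> [2, 1, 4, 1, 3, 1]
Stage 3 (SUM): sum[0..0]=2, sum[0..1]=3, sum[0..2]=7, sum[0..3]=8, sum[0..4]=11, sum[0..5]=12 -> [2, 3, 7, 8, 11, 12]
Stage 4 (AMPLIFY -2): 2*-2=-4, 3*-2=-6, 7*-2=-14, 8*-2=-16, 11*-2=-22, 12*-2=-24 -> [-4, -6, -14, -16, -22, -24]
Output sum: -86

Answer: -86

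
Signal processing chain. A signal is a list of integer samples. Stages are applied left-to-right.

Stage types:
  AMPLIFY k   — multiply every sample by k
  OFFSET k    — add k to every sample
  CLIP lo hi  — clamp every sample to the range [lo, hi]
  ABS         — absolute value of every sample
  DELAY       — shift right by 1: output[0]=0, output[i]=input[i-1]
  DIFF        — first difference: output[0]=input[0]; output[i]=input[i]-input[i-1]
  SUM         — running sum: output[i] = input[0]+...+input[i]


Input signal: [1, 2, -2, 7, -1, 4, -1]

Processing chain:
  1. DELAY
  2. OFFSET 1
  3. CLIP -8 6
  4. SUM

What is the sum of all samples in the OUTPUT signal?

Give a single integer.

Input: [1, 2, -2, 7, -1, 4, -1]
Stage 1 (DELAY): [0, 1, 2, -2, 7, -1, 4] = [0, 1, 2, -2, 7, -1, 4] -> [0, 1, 2, -2, 7, -1, 4]
Stage 2 (OFFSET 1): 0+1=1, 1+1=2, 2+1=3, -2+1=-1, 7+1=8, -1+1=0, 4+1=5 -> [1, 2, 3, -1, 8, 0, 5]
Stage 3 (CLIP -8 6): clip(1,-8,6)=1, clip(2,-8,6)=2, clip(3,-8,6)=3, clip(-1,-8,6)=-1, clip(8,-8,6)=6, clip(0,-8,6)=0, clip(5,-8,6)=5 -> [1, 2, 3, -1, 6, 0, 5]
Stage 4 (SUM): sum[0..0]=1, sum[0..1]=3, sum[0..2]=6, sum[0..3]=5, sum[0..4]=11, sum[0..5]=11, sum[0..6]=16 -> [1, 3, 6, 5, 11, 11, 16]
Output sum: 53

Answer: 53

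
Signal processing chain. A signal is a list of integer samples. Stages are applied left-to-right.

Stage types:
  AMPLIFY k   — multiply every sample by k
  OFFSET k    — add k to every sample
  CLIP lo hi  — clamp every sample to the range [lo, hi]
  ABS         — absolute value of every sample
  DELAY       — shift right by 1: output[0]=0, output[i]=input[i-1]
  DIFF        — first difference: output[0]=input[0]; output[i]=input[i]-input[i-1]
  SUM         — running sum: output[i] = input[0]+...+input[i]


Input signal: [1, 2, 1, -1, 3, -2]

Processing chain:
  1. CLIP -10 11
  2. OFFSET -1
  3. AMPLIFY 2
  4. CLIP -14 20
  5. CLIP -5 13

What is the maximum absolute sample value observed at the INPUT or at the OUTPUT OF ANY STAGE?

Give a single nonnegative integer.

Input: [1, 2, 1, -1, 3, -2] (max |s|=3)
Stage 1 (CLIP -10 11): clip(1,-10,11)=1, clip(2,-10,11)=2, clip(1,-10,11)=1, clip(-1,-10,11)=-1, clip(3,-10,11)=3, clip(-2,-10,11)=-2 -> [1, 2, 1, -1, 3, -2] (max |s|=3)
Stage 2 (OFFSET -1): 1+-1=0, 2+-1=1, 1+-1=0, -1+-1=-2, 3+-1=2, -2+-1=-3 -> [0, 1, 0, -2, 2, -3] (max |s|=3)
Stage 3 (AMPLIFY 2): 0*2=0, 1*2=2, 0*2=0, -2*2=-4, 2*2=4, -3*2=-6 -> [0, 2, 0, -4, 4, -6] (max |s|=6)
Stage 4 (CLIP -14 20): clip(0,-14,20)=0, clip(2,-14,20)=2, clip(0,-14,20)=0, clip(-4,-14,20)=-4, clip(4,-14,20)=4, clip(-6,-14,20)=-6 -> [0, 2, 0, -4, 4, -6] (max |s|=6)
Stage 5 (CLIP -5 13): clip(0,-5,13)=0, clip(2,-5,13)=2, clip(0,-5,13)=0, clip(-4,-5,13)=-4, clip(4,-5,13)=4, clip(-6,-5,13)=-5 -> [0, 2, 0, -4, 4, -5] (max |s|=5)
Overall max amplitude: 6

Answer: 6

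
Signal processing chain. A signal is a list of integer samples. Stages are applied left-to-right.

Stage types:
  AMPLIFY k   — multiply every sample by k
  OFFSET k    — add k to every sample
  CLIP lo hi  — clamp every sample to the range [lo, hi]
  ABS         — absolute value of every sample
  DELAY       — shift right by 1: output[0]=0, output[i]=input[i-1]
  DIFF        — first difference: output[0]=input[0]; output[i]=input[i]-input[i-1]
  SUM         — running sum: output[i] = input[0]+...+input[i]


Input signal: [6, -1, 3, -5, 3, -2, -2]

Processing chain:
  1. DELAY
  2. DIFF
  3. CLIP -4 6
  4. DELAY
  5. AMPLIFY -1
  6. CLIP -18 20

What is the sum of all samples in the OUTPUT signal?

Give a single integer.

Input: [6, -1, 3, -5, 3, -2, -2]
Stage 1 (DELAY): [0, 6, -1, 3, -5, 3, -2] = [0, 6, -1, 3, -5, 3, -2] -> [0, 6, -1, 3, -5, 3, -2]
Stage 2 (DIFF): s[0]=0, 6-0=6, -1-6=-7, 3--1=4, -5-3=-8, 3--5=8, -2-3=-5 -> [0, 6, -7, 4, -8, 8, -5]
Stage 3 (CLIP -4 6): clip(0,-4,6)=0, clip(6,-4,6)=6, clip(-7,-4,6)=-4, clip(4,-4,6)=4, clip(-8,-4,6)=-4, clip(8,-4,6)=6, clip(-5,-4,6)=-4 -> [0, 6, -4, 4, -4, 6, -4]
Stage 4 (DELAY): [0, 0, 6, -4, 4, -4, 6] = [0, 0, 6, -4, 4, -4, 6] -> [0, 0, 6, -4, 4, -4, 6]
Stage 5 (AMPLIFY -1): 0*-1=0, 0*-1=0, 6*-1=-6, -4*-1=4, 4*-1=-4, -4*-1=4, 6*-1=-6 -> [0, 0, -6, 4, -4, 4, -6]
Stage 6 (CLIP -18 20): clip(0,-18,20)=0, clip(0,-18,20)=0, clip(-6,-18,20)=-6, clip(4,-18,20)=4, clip(-4,-18,20)=-4, clip(4,-18,20)=4, clip(-6,-18,20)=-6 -> [0, 0, -6, 4, -4, 4, -6]
Output sum: -8

Answer: -8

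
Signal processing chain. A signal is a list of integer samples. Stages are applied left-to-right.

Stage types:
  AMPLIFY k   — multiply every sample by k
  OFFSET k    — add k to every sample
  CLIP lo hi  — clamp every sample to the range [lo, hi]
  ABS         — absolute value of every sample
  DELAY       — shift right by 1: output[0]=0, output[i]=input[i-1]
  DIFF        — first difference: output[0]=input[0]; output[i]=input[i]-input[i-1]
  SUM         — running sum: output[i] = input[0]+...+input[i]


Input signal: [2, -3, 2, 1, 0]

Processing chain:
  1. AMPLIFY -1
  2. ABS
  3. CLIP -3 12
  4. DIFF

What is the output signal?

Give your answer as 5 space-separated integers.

Input: [2, -3, 2, 1, 0]
Stage 1 (AMPLIFY -1): 2*-1=-2, -3*-1=3, 2*-1=-2, 1*-1=-1, 0*-1=0 -> [-2, 3, -2, -1, 0]
Stage 2 (ABS): |-2|=2, |3|=3, |-2|=2, |-1|=1, |0|=0 -> [2, 3, 2, 1, 0]
Stage 3 (CLIP -3 12): clip(2,-3,12)=2, clip(3,-3,12)=3, clip(2,-3,12)=2, clip(1,-3,12)=1, clip(0,-3,12)=0 -> [2, 3, 2, 1, 0]
Stage 4 (DIFF): s[0]=2, 3-2=1, 2-3=-1, 1-2=-1, 0-1=-1 -> [2, 1, -1, -1, -1]

Answer: 2 1 -1 -1 -1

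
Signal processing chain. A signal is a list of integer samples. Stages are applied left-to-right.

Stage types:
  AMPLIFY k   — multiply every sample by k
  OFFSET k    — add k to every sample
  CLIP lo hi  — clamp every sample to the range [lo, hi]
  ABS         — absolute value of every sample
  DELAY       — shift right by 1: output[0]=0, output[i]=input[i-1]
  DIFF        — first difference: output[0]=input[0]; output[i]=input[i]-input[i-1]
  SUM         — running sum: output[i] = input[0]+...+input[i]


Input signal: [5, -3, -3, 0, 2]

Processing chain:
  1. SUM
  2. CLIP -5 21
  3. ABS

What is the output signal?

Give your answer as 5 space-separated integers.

Answer: 5 2 1 1 1

Derivation:
Input: [5, -3, -3, 0, 2]
Stage 1 (SUM): sum[0..0]=5, sum[0..1]=2, sum[0..2]=-1, sum[0..3]=-1, sum[0..4]=1 -> [5, 2, -1, -1, 1]
Stage 2 (CLIP -5 21): clip(5,-5,21)=5, clip(2,-5,21)=2, clip(-1,-5,21)=-1, clip(-1,-5,21)=-1, clip(1,-5,21)=1 -> [5, 2, -1, -1, 1]
Stage 3 (ABS): |5|=5, |2|=2, |-1|=1, |-1|=1, |1|=1 -> [5, 2, 1, 1, 1]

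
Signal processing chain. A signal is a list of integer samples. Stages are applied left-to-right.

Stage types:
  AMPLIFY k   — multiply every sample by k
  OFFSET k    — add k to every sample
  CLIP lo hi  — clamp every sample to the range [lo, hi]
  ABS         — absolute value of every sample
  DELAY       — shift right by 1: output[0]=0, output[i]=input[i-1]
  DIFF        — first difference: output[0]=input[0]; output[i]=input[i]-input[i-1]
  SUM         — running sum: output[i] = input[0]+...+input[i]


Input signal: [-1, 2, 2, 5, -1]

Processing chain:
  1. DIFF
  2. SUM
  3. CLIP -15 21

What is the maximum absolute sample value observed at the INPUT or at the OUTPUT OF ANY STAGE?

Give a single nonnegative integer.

Input: [-1, 2, 2, 5, -1] (max |s|=5)
Stage 1 (DIFF): s[0]=-1, 2--1=3, 2-2=0, 5-2=3, -1-5=-6 -> [-1, 3, 0, 3, -6] (max |s|=6)
Stage 2 (SUM): sum[0..0]=-1, sum[0..1]=2, sum[0..2]=2, sum[0..3]=5, sum[0..4]=-1 -> [-1, 2, 2, 5, -1] (max |s|=5)
Stage 3 (CLIP -15 21): clip(-1,-15,21)=-1, clip(2,-15,21)=2, clip(2,-15,21)=2, clip(5,-15,21)=5, clip(-1,-15,21)=-1 -> [-1, 2, 2, 5, -1] (max |s|=5)
Overall max amplitude: 6

Answer: 6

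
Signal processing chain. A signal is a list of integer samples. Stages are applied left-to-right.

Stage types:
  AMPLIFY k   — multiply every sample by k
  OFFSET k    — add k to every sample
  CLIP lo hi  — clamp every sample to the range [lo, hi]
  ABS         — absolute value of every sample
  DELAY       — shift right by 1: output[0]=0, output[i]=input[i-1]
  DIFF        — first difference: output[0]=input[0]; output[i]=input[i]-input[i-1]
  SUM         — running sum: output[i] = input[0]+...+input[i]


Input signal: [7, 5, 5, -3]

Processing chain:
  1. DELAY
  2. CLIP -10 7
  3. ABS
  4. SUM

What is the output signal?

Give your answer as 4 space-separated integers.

Answer: 0 7 12 17

Derivation:
Input: [7, 5, 5, -3]
Stage 1 (DELAY): [0, 7, 5, 5] = [0, 7, 5, 5] -> [0, 7, 5, 5]
Stage 2 (CLIP -10 7): clip(0,-10,7)=0, clip(7,-10,7)=7, clip(5,-10,7)=5, clip(5,-10,7)=5 -> [0, 7, 5, 5]
Stage 3 (ABS): |0|=0, |7|=7, |5|=5, |5|=5 -> [0, 7, 5, 5]
Stage 4 (SUM): sum[0..0]=0, sum[0..1]=7, sum[0..2]=12, sum[0..3]=17 -> [0, 7, 12, 17]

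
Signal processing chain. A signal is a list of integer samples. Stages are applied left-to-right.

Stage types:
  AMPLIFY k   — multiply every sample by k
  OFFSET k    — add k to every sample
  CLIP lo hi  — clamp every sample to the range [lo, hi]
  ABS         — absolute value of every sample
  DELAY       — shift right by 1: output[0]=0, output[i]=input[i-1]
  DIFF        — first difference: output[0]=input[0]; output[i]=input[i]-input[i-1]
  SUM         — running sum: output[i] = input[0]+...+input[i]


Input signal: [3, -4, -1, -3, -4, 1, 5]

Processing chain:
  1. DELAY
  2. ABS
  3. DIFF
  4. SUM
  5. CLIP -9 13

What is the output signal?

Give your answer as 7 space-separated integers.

Input: [3, -4, -1, -3, -4, 1, 5]
Stage 1 (DELAY): [0, 3, -4, -1, -3, -4, 1] = [0, 3, -4, -1, -3, -4, 1] -> [0, 3, -4, -1, -3, -4, 1]
Stage 2 (ABS): |0|=0, |3|=3, |-4|=4, |-1|=1, |-3|=3, |-4|=4, |1|=1 -> [0, 3, 4, 1, 3, 4, 1]
Stage 3 (DIFF): s[0]=0, 3-0=3, 4-3=1, 1-4=-3, 3-1=2, 4-3=1, 1-4=-3 -> [0, 3, 1, -3, 2, 1, -3]
Stage 4 (SUM): sum[0..0]=0, sum[0..1]=3, sum[0..2]=4, sum[0..3]=1, sum[0..4]=3, sum[0..5]=4, sum[0..6]=1 -> [0, 3, 4, 1, 3, 4, 1]
Stage 5 (CLIP -9 13): clip(0,-9,13)=0, clip(3,-9,13)=3, clip(4,-9,13)=4, clip(1,-9,13)=1, clip(3,-9,13)=3, clip(4,-9,13)=4, clip(1,-9,13)=1 -> [0, 3, 4, 1, 3, 4, 1]

Answer: 0 3 4 1 3 4 1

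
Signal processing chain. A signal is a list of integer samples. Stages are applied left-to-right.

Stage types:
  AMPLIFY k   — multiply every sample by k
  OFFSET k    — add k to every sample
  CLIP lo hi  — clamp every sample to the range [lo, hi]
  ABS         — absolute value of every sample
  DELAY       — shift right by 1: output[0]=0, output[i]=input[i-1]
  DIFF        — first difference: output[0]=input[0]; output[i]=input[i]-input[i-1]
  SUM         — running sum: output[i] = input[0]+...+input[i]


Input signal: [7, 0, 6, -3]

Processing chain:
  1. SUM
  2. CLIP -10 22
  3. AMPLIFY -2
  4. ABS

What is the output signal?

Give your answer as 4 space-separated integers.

Answer: 14 14 26 20

Derivation:
Input: [7, 0, 6, -3]
Stage 1 (SUM): sum[0..0]=7, sum[0..1]=7, sum[0..2]=13, sum[0..3]=10 -> [7, 7, 13, 10]
Stage 2 (CLIP -10 22): clip(7,-10,22)=7, clip(7,-10,22)=7, clip(13,-10,22)=13, clip(10,-10,22)=10 -> [7, 7, 13, 10]
Stage 3 (AMPLIFY -2): 7*-2=-14, 7*-2=-14, 13*-2=-26, 10*-2=-20 -> [-14, -14, -26, -20]
Stage 4 (ABS): |-14|=14, |-14|=14, |-26|=26, |-20|=20 -> [14, 14, 26, 20]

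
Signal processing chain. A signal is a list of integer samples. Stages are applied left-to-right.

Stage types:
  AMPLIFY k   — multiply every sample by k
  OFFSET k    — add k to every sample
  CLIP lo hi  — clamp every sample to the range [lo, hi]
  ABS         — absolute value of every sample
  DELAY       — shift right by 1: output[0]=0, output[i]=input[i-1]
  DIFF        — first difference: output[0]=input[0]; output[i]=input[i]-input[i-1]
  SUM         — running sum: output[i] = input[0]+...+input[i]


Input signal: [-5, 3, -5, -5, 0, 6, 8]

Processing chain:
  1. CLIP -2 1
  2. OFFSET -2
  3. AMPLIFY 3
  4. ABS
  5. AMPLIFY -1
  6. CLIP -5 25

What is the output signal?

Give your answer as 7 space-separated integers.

Input: [-5, 3, -5, -5, 0, 6, 8]
Stage 1 (CLIP -2 1): clip(-5,-2,1)=-2, clip(3,-2,1)=1, clip(-5,-2,1)=-2, clip(-5,-2,1)=-2, clip(0,-2,1)=0, clip(6,-2,1)=1, clip(8,-2,1)=1 -> [-2, 1, -2, -2, 0, 1, 1]
Stage 2 (OFFSET -2): -2+-2=-4, 1+-2=-1, -2+-2=-4, -2+-2=-4, 0+-2=-2, 1+-2=-1, 1+-2=-1 -> [-4, -1, -4, -4, -2, -1, -1]
Stage 3 (AMPLIFY 3): -4*3=-12, -1*3=-3, -4*3=-12, -4*3=-12, -2*3=-6, -1*3=-3, -1*3=-3 -> [-12, -3, -12, -12, -6, -3, -3]
Stage 4 (ABS): |-12|=12, |-3|=3, |-12|=12, |-12|=12, |-6|=6, |-3|=3, |-3|=3 -> [12, 3, 12, 12, 6, 3, 3]
Stage 5 (AMPLIFY -1): 12*-1=-12, 3*-1=-3, 12*-1=-12, 12*-1=-12, 6*-1=-6, 3*-1=-3, 3*-1=-3 -> [-12, -3, -12, -12, -6, -3, -3]
Stage 6 (CLIP -5 25): clip(-12,-5,25)=-5, clip(-3,-5,25)=-3, clip(-12,-5,25)=-5, clip(-12,-5,25)=-5, clip(-6,-5,25)=-5, clip(-3,-5,25)=-3, clip(-3,-5,25)=-3 -> [-5, -3, -5, -5, -5, -3, -3]

Answer: -5 -3 -5 -5 -5 -3 -3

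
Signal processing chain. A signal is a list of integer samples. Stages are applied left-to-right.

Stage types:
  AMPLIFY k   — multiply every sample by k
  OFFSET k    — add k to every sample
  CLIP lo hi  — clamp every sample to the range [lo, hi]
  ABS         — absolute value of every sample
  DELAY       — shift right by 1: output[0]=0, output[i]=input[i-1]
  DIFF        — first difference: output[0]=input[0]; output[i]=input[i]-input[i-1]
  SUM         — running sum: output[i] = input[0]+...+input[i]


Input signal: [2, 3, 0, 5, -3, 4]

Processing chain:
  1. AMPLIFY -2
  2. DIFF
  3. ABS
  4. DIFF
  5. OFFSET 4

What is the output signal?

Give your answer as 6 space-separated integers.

Input: [2, 3, 0, 5, -3, 4]
Stage 1 (AMPLIFY -2): 2*-2=-4, 3*-2=-6, 0*-2=0, 5*-2=-10, -3*-2=6, 4*-2=-8 -> [-4, -6, 0, -10, 6, -8]
Stage 2 (DIFF): s[0]=-4, -6--4=-2, 0--6=6, -10-0=-10, 6--10=16, -8-6=-14 -> [-4, -2, 6, -10, 16, -14]
Stage 3 (ABS): |-4|=4, |-2|=2, |6|=6, |-10|=10, |16|=16, |-14|=14 -> [4, 2, 6, 10, 16, 14]
Stage 4 (DIFF): s[0]=4, 2-4=-2, 6-2=4, 10-6=4, 16-10=6, 14-16=-2 -> [4, -2, 4, 4, 6, -2]
Stage 5 (OFFSET 4): 4+4=8, -2+4=2, 4+4=8, 4+4=8, 6+4=10, -2+4=2 -> [8, 2, 8, 8, 10, 2]

Answer: 8 2 8 8 10 2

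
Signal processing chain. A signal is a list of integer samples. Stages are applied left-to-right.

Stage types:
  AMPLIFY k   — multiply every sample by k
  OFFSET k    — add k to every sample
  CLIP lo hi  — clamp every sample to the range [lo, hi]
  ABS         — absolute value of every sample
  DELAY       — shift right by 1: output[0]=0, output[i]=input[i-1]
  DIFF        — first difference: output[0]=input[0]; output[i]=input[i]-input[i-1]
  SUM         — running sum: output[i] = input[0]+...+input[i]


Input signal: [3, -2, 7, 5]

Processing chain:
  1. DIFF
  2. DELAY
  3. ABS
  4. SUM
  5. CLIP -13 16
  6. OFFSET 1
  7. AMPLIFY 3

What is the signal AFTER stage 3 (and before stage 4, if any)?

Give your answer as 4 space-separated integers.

Input: [3, -2, 7, 5]
Stage 1 (DIFF): s[0]=3, -2-3=-5, 7--2=9, 5-7=-2 -> [3, -5, 9, -2]
Stage 2 (DELAY): [0, 3, -5, 9] = [0, 3, -5, 9] -> [0, 3, -5, 9]
Stage 3 (ABS): |0|=0, |3|=3, |-5|=5, |9|=9 -> [0, 3, 5, 9]

Answer: 0 3 5 9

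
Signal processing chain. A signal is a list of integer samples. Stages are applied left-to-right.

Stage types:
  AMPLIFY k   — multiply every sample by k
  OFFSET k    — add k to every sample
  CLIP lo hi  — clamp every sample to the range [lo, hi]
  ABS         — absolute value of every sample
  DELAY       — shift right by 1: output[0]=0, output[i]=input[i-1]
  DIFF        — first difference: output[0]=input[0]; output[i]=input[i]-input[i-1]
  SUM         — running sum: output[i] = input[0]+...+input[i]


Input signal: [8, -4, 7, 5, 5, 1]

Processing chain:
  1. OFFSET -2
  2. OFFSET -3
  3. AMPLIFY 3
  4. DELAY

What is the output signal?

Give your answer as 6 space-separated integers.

Input: [8, -4, 7, 5, 5, 1]
Stage 1 (OFFSET -2): 8+-2=6, -4+-2=-6, 7+-2=5, 5+-2=3, 5+-2=3, 1+-2=-1 -> [6, -6, 5, 3, 3, -1]
Stage 2 (OFFSET -3): 6+-3=3, -6+-3=-9, 5+-3=2, 3+-3=0, 3+-3=0, -1+-3=-4 -> [3, -9, 2, 0, 0, -4]
Stage 3 (AMPLIFY 3): 3*3=9, -9*3=-27, 2*3=6, 0*3=0, 0*3=0, -4*3=-12 -> [9, -27, 6, 0, 0, -12]
Stage 4 (DELAY): [0, 9, -27, 6, 0, 0] = [0, 9, -27, 6, 0, 0] -> [0, 9, -27, 6, 0, 0]

Answer: 0 9 -27 6 0 0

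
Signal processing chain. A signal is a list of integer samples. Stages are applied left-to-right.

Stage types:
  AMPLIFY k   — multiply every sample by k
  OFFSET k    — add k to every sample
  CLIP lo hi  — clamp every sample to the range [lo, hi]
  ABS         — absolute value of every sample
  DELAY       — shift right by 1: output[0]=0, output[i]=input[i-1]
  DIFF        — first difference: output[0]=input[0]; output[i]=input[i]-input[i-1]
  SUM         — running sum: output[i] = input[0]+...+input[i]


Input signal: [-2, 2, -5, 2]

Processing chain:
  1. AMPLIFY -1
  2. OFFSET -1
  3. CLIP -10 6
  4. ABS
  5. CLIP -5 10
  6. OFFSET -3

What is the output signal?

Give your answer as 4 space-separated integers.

Input: [-2, 2, -5, 2]
Stage 1 (AMPLIFY -1): -2*-1=2, 2*-1=-2, -5*-1=5, 2*-1=-2 -> [2, -2, 5, -2]
Stage 2 (OFFSET -1): 2+-1=1, -2+-1=-3, 5+-1=4, -2+-1=-3 -> [1, -3, 4, -3]
Stage 3 (CLIP -10 6): clip(1,-10,6)=1, clip(-3,-10,6)=-3, clip(4,-10,6)=4, clip(-3,-10,6)=-3 -> [1, -3, 4, -3]
Stage 4 (ABS): |1|=1, |-3|=3, |4|=4, |-3|=3 -> [1, 3, 4, 3]
Stage 5 (CLIP -5 10): clip(1,-5,10)=1, clip(3,-5,10)=3, clip(4,-5,10)=4, clip(3,-5,10)=3 -> [1, 3, 4, 3]
Stage 6 (OFFSET -3): 1+-3=-2, 3+-3=0, 4+-3=1, 3+-3=0 -> [-2, 0, 1, 0]

Answer: -2 0 1 0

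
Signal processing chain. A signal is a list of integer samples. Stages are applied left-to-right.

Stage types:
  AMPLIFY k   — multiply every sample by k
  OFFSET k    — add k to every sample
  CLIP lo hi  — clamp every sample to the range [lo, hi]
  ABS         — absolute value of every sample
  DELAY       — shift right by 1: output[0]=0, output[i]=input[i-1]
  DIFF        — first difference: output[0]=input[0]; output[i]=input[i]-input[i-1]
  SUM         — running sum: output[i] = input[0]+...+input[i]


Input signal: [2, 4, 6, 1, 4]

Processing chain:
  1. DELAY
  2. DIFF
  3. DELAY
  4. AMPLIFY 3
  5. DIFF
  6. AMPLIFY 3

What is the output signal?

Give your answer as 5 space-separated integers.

Input: [2, 4, 6, 1, 4]
Stage 1 (DELAY): [0, 2, 4, 6, 1] = [0, 2, 4, 6, 1] -> [0, 2, 4, 6, 1]
Stage 2 (DIFF): s[0]=0, 2-0=2, 4-2=2, 6-4=2, 1-6=-5 -> [0, 2, 2, 2, -5]
Stage 3 (DELAY): [0, 0, 2, 2, 2] = [0, 0, 2, 2, 2] -> [0, 0, 2, 2, 2]
Stage 4 (AMPLIFY 3): 0*3=0, 0*3=0, 2*3=6, 2*3=6, 2*3=6 -> [0, 0, 6, 6, 6]
Stage 5 (DIFF): s[0]=0, 0-0=0, 6-0=6, 6-6=0, 6-6=0 -> [0, 0, 6, 0, 0]
Stage 6 (AMPLIFY 3): 0*3=0, 0*3=0, 6*3=18, 0*3=0, 0*3=0 -> [0, 0, 18, 0, 0]

Answer: 0 0 18 0 0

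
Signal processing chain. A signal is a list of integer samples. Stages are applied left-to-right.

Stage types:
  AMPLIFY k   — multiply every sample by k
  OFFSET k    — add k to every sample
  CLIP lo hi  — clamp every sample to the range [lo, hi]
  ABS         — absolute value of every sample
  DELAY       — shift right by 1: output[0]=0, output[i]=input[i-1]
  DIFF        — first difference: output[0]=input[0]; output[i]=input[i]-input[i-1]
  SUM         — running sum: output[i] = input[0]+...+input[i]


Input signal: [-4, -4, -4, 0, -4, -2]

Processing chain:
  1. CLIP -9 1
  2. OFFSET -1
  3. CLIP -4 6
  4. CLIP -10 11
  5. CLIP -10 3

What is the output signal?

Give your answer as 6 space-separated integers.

Input: [-4, -4, -4, 0, -4, -2]
Stage 1 (CLIP -9 1): clip(-4,-9,1)=-4, clip(-4,-9,1)=-4, clip(-4,-9,1)=-4, clip(0,-9,1)=0, clip(-4,-9,1)=-4, clip(-2,-9,1)=-2 -> [-4, -4, -4, 0, -4, -2]
Stage 2 (OFFSET -1): -4+-1=-5, -4+-1=-5, -4+-1=-5, 0+-1=-1, -4+-1=-5, -2+-1=-3 -> [-5, -5, -5, -1, -5, -3]
Stage 3 (CLIP -4 6): clip(-5,-4,6)=-4, clip(-5,-4,6)=-4, clip(-5,-4,6)=-4, clip(-1,-4,6)=-1, clip(-5,-4,6)=-4, clip(-3,-4,6)=-3 -> [-4, -4, -4, -1, -4, -3]
Stage 4 (CLIP -10 11): clip(-4,-10,11)=-4, clip(-4,-10,11)=-4, clip(-4,-10,11)=-4, clip(-1,-10,11)=-1, clip(-4,-10,11)=-4, clip(-3,-10,11)=-3 -> [-4, -4, -4, -1, -4, -3]
Stage 5 (CLIP -10 3): clip(-4,-10,3)=-4, clip(-4,-10,3)=-4, clip(-4,-10,3)=-4, clip(-1,-10,3)=-1, clip(-4,-10,3)=-4, clip(-3,-10,3)=-3 -> [-4, -4, -4, -1, -4, -3]

Answer: -4 -4 -4 -1 -4 -3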